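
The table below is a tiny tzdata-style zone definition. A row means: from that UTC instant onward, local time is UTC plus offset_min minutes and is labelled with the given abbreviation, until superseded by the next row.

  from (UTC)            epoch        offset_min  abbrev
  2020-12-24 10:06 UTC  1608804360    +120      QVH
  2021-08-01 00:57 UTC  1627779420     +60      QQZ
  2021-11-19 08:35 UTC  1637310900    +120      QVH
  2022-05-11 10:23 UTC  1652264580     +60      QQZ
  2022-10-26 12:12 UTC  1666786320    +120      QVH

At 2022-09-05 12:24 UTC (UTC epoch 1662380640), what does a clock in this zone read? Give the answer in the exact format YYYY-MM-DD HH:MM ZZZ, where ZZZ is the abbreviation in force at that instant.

Query: 2022-09-05 12:24 UTC
Rule 4/5 (QQZ, +01:00): 2022-05-11 10:23 UTC ≤ query < 2022-10-26 12:12 UTC
12·60 + 24 + 60 = 804 min
804 = 0·1440 + 804; 804 = 13·60 + 24 → 13:24, same day
→ 2022-09-05 13:24 QQZ

2022-09-05 13:24 QQZ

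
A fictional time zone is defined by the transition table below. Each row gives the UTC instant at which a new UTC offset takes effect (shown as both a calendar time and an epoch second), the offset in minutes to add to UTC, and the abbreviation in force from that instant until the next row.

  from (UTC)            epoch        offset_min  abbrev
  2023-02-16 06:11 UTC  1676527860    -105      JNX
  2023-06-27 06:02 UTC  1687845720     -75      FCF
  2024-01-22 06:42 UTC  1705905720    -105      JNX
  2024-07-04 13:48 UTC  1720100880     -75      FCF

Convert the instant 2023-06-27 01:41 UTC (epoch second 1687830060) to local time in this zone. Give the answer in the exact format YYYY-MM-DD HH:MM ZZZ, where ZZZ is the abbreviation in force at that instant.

2023-06-26 23:56 JNX

Query: 2023-06-27 01:41 UTC
Rule 1/4 (JNX, -01:45): 2023-02-16 06:11 UTC ≤ query < 2023-06-27 06:02 UTC
1·60 + 41 - 105 = -4 min
-4 = -1·1440 + 1436; 1436 = 23·60 + 56 → 23:56, 2023-06-27 - 1 day = 2023-06-26
→ 2023-06-26 23:56 JNX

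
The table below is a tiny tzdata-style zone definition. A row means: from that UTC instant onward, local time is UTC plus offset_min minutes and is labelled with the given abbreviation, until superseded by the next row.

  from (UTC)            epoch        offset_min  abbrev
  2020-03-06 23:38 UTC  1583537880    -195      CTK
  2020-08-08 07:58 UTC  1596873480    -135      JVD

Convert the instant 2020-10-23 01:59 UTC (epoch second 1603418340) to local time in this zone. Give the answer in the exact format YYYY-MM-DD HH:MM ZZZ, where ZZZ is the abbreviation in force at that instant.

2020-10-22 23:44 JVD

Query: 2020-10-23 01:59 UTC
Rule 2/2 (JVD, -02:15): 2020-08-08 07:58 UTC ≤ query < +∞
1·60 + 59 - 135 = -16 min
-16 = -1·1440 + 1424; 1424 = 23·60 + 44 → 23:44, 2020-10-23 - 1 day = 2020-10-22
→ 2020-10-22 23:44 JVD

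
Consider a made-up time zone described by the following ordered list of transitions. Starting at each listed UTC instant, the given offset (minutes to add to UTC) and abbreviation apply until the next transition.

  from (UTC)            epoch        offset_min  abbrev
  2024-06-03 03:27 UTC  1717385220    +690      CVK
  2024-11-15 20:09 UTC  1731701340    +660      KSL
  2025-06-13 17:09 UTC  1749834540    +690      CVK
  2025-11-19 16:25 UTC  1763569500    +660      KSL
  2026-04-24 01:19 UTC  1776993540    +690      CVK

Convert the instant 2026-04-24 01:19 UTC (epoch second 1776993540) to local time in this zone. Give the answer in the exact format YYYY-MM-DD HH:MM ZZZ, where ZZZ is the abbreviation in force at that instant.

2026-04-24 12:49 CVK

Query: 2026-04-24 01:19 UTC
Rule 5/5 (CVK, +11:30): 2026-04-24 01:19 UTC ≤ query < +∞
1·60 + 19 + 690 = 769 min
769 = 0·1440 + 769; 769 = 12·60 + 49 → 12:49, same day
→ 2026-04-24 12:49 CVK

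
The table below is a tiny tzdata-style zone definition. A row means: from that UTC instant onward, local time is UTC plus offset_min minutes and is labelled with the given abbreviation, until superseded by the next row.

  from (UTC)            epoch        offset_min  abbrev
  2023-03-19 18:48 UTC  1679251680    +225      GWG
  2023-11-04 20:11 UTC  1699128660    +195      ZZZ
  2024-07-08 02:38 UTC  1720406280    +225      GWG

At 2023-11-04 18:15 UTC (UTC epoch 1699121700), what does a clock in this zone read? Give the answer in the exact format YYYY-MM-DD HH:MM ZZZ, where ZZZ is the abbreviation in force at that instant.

Query: 2023-11-04 18:15 UTC
Rule 1/3 (GWG, +03:45): 2023-03-19 18:48 UTC ≤ query < 2023-11-04 20:11 UTC
18·60 + 15 + 225 = 1320 min
1320 = 0·1440 + 1320; 1320 = 22·60 + 0 → 22:00, same day
→ 2023-11-04 22:00 GWG

2023-11-04 22:00 GWG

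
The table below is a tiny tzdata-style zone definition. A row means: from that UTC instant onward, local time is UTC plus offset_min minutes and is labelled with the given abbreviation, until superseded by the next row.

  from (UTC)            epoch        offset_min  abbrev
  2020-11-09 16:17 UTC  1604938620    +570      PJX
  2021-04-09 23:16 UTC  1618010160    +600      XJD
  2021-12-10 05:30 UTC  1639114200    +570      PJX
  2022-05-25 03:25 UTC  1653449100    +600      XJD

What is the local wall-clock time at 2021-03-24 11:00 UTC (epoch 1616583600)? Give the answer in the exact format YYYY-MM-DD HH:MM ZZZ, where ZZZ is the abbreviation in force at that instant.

Query: 2021-03-24 11:00 UTC
Rule 1/4 (PJX, +09:30): 2020-11-09 16:17 UTC ≤ query < 2021-04-09 23:16 UTC
11·60 + 0 + 570 = 1230 min
1230 = 0·1440 + 1230; 1230 = 20·60 + 30 → 20:30, same day
→ 2021-03-24 20:30 PJX

2021-03-24 20:30 PJX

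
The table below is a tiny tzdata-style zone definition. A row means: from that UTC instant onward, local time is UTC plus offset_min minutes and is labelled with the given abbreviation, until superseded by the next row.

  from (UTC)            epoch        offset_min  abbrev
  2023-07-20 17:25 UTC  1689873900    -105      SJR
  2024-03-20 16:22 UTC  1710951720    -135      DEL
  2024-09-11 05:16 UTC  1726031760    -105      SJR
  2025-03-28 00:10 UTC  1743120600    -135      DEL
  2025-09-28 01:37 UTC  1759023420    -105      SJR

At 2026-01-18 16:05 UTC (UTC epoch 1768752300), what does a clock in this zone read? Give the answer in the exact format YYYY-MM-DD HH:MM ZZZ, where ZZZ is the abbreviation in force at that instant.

2026-01-18 14:20 SJR

Query: 2026-01-18 16:05 UTC
Rule 5/5 (SJR, -01:45): 2025-09-28 01:37 UTC ≤ query < +∞
16·60 + 5 - 105 = 860 min
860 = 0·1440 + 860; 860 = 14·60 + 20 → 14:20, same day
→ 2026-01-18 14:20 SJR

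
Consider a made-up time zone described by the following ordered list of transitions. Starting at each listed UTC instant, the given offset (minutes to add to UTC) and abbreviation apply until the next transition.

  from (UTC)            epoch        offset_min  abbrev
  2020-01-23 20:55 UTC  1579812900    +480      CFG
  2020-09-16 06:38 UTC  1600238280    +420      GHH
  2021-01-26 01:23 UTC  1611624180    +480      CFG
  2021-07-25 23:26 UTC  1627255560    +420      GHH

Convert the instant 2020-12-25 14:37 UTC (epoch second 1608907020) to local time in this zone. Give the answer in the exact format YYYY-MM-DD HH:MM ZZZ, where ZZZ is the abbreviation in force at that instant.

2020-12-25 21:37 GHH

Query: 2020-12-25 14:37 UTC
Rule 2/4 (GHH, +07:00): 2020-09-16 06:38 UTC ≤ query < 2021-01-26 01:23 UTC
14·60 + 37 + 420 = 1297 min
1297 = 0·1440 + 1297; 1297 = 21·60 + 37 → 21:37, same day
→ 2020-12-25 21:37 GHH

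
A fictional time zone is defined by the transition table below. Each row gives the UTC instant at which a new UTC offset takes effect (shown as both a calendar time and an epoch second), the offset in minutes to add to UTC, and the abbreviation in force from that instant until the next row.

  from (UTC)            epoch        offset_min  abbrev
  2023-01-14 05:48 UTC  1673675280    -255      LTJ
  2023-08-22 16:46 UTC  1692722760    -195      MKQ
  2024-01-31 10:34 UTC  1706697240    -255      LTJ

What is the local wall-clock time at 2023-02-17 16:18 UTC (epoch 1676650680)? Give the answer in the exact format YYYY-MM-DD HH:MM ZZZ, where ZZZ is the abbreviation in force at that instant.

Query: 2023-02-17 16:18 UTC
Rule 1/3 (LTJ, -04:15): 2023-01-14 05:48 UTC ≤ query < 2023-08-22 16:46 UTC
16·60 + 18 - 255 = 723 min
723 = 0·1440 + 723; 723 = 12·60 + 3 → 12:03, same day
→ 2023-02-17 12:03 LTJ

2023-02-17 12:03 LTJ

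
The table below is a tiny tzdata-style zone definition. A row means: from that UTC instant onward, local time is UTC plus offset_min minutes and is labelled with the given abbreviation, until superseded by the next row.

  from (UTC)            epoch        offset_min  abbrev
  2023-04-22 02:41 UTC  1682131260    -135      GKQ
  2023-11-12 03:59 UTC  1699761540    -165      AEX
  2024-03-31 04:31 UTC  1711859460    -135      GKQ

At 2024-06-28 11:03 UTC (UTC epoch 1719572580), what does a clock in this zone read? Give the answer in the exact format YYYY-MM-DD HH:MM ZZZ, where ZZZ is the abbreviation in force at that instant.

Query: 2024-06-28 11:03 UTC
Rule 3/3 (GKQ, -02:15): 2024-03-31 04:31 UTC ≤ query < +∞
11·60 + 3 - 135 = 528 min
528 = 0·1440 + 528; 528 = 8·60 + 48 → 08:48, same day
→ 2024-06-28 08:48 GKQ

2024-06-28 08:48 GKQ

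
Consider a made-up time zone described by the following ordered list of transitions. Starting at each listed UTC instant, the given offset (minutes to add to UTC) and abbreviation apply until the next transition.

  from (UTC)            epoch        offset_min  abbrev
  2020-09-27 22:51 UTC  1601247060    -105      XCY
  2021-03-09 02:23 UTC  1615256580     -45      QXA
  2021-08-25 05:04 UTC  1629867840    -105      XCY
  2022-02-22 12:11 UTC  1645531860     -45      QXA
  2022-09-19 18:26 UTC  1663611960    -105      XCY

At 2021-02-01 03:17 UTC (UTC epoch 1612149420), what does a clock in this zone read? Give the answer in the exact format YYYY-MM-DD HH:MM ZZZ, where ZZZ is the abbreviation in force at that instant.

Query: 2021-02-01 03:17 UTC
Rule 1/5 (XCY, -01:45): 2020-09-27 22:51 UTC ≤ query < 2021-03-09 02:23 UTC
3·60 + 17 - 105 = 92 min
92 = 0·1440 + 92; 92 = 1·60 + 32 → 01:32, same day
→ 2021-02-01 01:32 XCY

2021-02-01 01:32 XCY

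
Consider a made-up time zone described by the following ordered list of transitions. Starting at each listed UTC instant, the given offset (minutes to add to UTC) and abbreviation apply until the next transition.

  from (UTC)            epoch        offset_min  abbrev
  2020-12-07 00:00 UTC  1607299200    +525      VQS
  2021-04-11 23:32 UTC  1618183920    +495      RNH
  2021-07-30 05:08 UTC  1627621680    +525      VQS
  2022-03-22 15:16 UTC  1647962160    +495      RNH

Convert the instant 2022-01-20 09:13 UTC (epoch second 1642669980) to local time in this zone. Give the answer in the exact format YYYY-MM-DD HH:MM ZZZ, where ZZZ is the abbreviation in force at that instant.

Query: 2022-01-20 09:13 UTC
Rule 3/4 (VQS, +08:45): 2021-07-30 05:08 UTC ≤ query < 2022-03-22 15:16 UTC
9·60 + 13 + 525 = 1078 min
1078 = 0·1440 + 1078; 1078 = 17·60 + 58 → 17:58, same day
→ 2022-01-20 17:58 VQS

2022-01-20 17:58 VQS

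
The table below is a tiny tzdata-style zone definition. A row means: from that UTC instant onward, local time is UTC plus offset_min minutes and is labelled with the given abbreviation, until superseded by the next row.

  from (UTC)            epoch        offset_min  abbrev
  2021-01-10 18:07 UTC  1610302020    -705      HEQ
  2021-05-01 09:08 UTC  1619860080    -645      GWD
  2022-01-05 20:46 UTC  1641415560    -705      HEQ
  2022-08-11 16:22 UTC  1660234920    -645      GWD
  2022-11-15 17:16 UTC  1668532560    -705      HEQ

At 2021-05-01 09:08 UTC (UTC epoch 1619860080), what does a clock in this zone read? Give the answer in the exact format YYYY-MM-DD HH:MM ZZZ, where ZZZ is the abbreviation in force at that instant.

Query: 2021-05-01 09:08 UTC
Rule 2/5 (GWD, -10:45): 2021-05-01 09:08 UTC ≤ query < 2022-01-05 20:46 UTC
9·60 + 8 - 645 = -97 min
-97 = -1·1440 + 1343; 1343 = 22·60 + 23 → 22:23, 2021-05-01 - 1 day = 2021-04-30
→ 2021-04-30 22:23 GWD

2021-04-30 22:23 GWD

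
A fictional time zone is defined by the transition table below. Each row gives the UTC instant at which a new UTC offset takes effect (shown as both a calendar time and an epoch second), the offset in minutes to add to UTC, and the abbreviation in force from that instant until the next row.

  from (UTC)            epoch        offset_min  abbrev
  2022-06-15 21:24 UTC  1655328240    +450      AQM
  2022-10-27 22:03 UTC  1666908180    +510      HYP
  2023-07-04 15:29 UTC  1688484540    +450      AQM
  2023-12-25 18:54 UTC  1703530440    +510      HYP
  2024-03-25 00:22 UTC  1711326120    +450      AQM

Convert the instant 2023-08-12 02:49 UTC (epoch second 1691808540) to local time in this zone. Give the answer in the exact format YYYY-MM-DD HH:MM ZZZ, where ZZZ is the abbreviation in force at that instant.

2023-08-12 10:19 AQM

Query: 2023-08-12 02:49 UTC
Rule 3/5 (AQM, +07:30): 2023-07-04 15:29 UTC ≤ query < 2023-12-25 18:54 UTC
2·60 + 49 + 450 = 619 min
619 = 0·1440 + 619; 619 = 10·60 + 19 → 10:19, same day
→ 2023-08-12 10:19 AQM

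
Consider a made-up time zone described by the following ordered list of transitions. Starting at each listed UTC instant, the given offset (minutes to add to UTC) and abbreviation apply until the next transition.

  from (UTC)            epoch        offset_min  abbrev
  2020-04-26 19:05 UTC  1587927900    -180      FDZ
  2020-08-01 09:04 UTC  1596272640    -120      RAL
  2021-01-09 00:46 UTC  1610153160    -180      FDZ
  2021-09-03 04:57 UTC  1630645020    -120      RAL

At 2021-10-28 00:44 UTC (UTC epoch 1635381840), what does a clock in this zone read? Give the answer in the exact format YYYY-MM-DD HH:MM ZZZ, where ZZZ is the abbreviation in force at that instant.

Query: 2021-10-28 00:44 UTC
Rule 4/4 (RAL, -02:00): 2021-09-03 04:57 UTC ≤ query < +∞
0·60 + 44 - 120 = -76 min
-76 = -1·1440 + 1364; 1364 = 22·60 + 44 → 22:44, 2021-10-28 - 1 day = 2021-10-27
→ 2021-10-27 22:44 RAL

2021-10-27 22:44 RAL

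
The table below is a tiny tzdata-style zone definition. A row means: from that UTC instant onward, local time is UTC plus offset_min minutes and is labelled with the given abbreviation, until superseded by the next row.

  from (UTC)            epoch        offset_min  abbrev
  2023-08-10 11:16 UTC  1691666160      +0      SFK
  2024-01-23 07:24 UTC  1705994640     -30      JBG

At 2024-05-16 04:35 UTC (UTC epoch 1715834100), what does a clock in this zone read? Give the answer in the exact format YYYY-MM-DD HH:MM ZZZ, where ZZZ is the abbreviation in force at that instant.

Query: 2024-05-16 04:35 UTC
Rule 2/2 (JBG, -00:30): 2024-01-23 07:24 UTC ≤ query < +∞
4·60 + 35 - 30 = 245 min
245 = 0·1440 + 245; 245 = 4·60 + 5 → 04:05, same day
→ 2024-05-16 04:05 JBG

2024-05-16 04:05 JBG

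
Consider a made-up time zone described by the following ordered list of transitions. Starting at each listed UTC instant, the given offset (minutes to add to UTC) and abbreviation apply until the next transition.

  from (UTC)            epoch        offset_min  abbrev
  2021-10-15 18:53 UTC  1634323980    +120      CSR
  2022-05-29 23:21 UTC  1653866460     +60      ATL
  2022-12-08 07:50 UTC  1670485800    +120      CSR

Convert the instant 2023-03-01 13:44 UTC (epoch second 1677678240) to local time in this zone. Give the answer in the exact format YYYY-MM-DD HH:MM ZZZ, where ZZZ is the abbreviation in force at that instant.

2023-03-01 15:44 CSR

Query: 2023-03-01 13:44 UTC
Rule 3/3 (CSR, +02:00): 2022-12-08 07:50 UTC ≤ query < +∞
13·60 + 44 + 120 = 944 min
944 = 0·1440 + 944; 944 = 15·60 + 44 → 15:44, same day
→ 2023-03-01 15:44 CSR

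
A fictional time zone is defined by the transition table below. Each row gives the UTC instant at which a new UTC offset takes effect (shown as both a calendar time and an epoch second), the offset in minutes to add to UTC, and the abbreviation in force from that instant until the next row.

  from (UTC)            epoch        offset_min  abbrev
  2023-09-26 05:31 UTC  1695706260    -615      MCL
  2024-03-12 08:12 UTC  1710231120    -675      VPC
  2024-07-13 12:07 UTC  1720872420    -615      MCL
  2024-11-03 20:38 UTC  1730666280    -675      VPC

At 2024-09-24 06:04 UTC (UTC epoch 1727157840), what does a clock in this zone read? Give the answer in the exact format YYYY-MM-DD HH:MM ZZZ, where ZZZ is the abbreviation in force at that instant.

2024-09-23 19:49 MCL

Query: 2024-09-24 06:04 UTC
Rule 3/4 (MCL, -10:15): 2024-07-13 12:07 UTC ≤ query < 2024-11-03 20:38 UTC
6·60 + 4 - 615 = -251 min
-251 = -1·1440 + 1189; 1189 = 19·60 + 49 → 19:49, 2024-09-24 - 1 day = 2024-09-23
→ 2024-09-23 19:49 MCL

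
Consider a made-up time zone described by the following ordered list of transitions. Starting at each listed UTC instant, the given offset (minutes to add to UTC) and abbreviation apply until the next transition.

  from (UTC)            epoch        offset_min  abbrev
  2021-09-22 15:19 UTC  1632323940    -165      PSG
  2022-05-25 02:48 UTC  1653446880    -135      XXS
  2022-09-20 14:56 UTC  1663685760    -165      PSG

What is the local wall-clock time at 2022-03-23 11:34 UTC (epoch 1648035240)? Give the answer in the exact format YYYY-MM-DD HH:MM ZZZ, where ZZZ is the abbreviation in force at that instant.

Query: 2022-03-23 11:34 UTC
Rule 1/3 (PSG, -02:45): 2021-09-22 15:19 UTC ≤ query < 2022-05-25 02:48 UTC
11·60 + 34 - 165 = 529 min
529 = 0·1440 + 529; 529 = 8·60 + 49 → 08:49, same day
→ 2022-03-23 08:49 PSG

2022-03-23 08:49 PSG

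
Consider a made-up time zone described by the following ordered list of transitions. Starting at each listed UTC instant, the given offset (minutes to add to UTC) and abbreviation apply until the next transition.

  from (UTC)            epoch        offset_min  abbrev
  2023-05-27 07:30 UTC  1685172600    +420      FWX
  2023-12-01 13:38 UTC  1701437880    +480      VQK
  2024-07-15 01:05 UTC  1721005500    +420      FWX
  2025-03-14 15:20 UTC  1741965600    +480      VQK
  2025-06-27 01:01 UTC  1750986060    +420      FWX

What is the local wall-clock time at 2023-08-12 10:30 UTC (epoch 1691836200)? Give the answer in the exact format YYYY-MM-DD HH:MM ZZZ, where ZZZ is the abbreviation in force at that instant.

2023-08-12 17:30 FWX

Query: 2023-08-12 10:30 UTC
Rule 1/5 (FWX, +07:00): 2023-05-27 07:30 UTC ≤ query < 2023-12-01 13:38 UTC
10·60 + 30 + 420 = 1050 min
1050 = 0·1440 + 1050; 1050 = 17·60 + 30 → 17:30, same day
→ 2023-08-12 17:30 FWX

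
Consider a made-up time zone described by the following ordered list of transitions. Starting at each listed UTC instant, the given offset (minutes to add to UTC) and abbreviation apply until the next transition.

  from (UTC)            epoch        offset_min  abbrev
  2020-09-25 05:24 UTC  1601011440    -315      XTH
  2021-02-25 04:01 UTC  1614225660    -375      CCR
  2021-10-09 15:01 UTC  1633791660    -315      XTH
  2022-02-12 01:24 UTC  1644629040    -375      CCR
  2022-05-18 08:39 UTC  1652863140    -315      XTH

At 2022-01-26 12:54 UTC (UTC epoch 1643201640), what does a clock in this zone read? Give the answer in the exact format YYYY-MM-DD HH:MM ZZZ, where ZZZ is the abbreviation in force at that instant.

Query: 2022-01-26 12:54 UTC
Rule 3/5 (XTH, -05:15): 2021-10-09 15:01 UTC ≤ query < 2022-02-12 01:24 UTC
12·60 + 54 - 315 = 459 min
459 = 0·1440 + 459; 459 = 7·60 + 39 → 07:39, same day
→ 2022-01-26 07:39 XTH

2022-01-26 07:39 XTH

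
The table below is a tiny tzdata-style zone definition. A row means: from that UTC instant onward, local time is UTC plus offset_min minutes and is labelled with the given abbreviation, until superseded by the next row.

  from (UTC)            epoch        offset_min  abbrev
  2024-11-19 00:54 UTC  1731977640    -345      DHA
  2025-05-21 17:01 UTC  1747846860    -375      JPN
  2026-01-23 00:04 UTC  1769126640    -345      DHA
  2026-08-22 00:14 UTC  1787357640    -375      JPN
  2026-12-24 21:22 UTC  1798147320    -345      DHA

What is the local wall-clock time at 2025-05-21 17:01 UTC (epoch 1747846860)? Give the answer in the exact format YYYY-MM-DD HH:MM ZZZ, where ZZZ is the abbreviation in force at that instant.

Query: 2025-05-21 17:01 UTC
Rule 2/5 (JPN, -06:15): 2025-05-21 17:01 UTC ≤ query < 2026-01-23 00:04 UTC
17·60 + 1 - 375 = 646 min
646 = 0·1440 + 646; 646 = 10·60 + 46 → 10:46, same day
→ 2025-05-21 10:46 JPN

2025-05-21 10:46 JPN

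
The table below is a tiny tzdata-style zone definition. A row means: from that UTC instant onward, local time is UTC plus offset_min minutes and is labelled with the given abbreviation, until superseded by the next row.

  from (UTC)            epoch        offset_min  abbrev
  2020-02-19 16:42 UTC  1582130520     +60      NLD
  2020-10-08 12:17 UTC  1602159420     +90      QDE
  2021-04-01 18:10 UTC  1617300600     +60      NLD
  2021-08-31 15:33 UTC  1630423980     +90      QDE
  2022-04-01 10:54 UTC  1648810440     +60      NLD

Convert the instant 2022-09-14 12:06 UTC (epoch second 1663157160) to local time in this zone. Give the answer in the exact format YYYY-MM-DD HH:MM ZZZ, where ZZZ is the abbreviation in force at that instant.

Query: 2022-09-14 12:06 UTC
Rule 5/5 (NLD, +01:00): 2022-04-01 10:54 UTC ≤ query < +∞
12·60 + 6 + 60 = 786 min
786 = 0·1440 + 786; 786 = 13·60 + 6 → 13:06, same day
→ 2022-09-14 13:06 NLD

2022-09-14 13:06 NLD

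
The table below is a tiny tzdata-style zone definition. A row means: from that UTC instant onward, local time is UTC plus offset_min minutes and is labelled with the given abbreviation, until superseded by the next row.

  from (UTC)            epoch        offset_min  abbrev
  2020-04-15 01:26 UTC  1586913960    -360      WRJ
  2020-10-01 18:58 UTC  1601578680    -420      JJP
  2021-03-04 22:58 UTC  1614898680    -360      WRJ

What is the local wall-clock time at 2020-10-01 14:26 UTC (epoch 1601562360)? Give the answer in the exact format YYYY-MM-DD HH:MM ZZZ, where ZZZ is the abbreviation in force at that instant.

Query: 2020-10-01 14:26 UTC
Rule 1/3 (WRJ, -06:00): 2020-04-15 01:26 UTC ≤ query < 2020-10-01 18:58 UTC
14·60 + 26 - 360 = 506 min
506 = 0·1440 + 506; 506 = 8·60 + 26 → 08:26, same day
→ 2020-10-01 08:26 WRJ

2020-10-01 08:26 WRJ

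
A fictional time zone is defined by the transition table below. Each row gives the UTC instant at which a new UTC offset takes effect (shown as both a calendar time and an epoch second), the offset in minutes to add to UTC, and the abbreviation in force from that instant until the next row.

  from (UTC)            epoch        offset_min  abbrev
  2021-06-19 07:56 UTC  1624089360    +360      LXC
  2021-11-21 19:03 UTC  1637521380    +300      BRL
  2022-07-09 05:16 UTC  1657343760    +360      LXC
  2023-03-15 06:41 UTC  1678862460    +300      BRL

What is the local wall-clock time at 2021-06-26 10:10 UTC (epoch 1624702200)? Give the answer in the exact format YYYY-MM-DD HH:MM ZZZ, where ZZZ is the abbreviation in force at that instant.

2021-06-26 16:10 LXC

Query: 2021-06-26 10:10 UTC
Rule 1/4 (LXC, +06:00): 2021-06-19 07:56 UTC ≤ query < 2021-11-21 19:03 UTC
10·60 + 10 + 360 = 970 min
970 = 0·1440 + 970; 970 = 16·60 + 10 → 16:10, same day
→ 2021-06-26 16:10 LXC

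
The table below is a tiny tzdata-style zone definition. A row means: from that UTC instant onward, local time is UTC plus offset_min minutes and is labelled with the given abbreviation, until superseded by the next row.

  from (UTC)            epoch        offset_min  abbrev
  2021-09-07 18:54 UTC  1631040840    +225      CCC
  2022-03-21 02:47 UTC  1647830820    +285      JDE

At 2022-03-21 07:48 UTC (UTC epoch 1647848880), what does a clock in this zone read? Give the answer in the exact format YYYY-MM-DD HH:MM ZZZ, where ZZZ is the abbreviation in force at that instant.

2022-03-21 12:33 JDE

Query: 2022-03-21 07:48 UTC
Rule 2/2 (JDE, +04:45): 2022-03-21 02:47 UTC ≤ query < +∞
7·60 + 48 + 285 = 753 min
753 = 0·1440 + 753; 753 = 12·60 + 33 → 12:33, same day
→ 2022-03-21 12:33 JDE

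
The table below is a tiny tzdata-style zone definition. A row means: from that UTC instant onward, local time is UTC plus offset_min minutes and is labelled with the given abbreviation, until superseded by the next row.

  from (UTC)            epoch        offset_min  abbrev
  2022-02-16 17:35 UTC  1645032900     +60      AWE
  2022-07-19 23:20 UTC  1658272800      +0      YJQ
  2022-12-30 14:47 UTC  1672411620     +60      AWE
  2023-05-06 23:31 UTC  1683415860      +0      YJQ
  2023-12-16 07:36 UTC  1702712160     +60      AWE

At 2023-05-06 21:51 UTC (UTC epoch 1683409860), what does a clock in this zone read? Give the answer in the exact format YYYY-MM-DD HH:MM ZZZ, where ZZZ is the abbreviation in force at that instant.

Query: 2023-05-06 21:51 UTC
Rule 3/5 (AWE, +01:00): 2022-12-30 14:47 UTC ≤ query < 2023-05-06 23:31 UTC
21·60 + 51 + 60 = 1371 min
1371 = 0·1440 + 1371; 1371 = 22·60 + 51 → 22:51, same day
→ 2023-05-06 22:51 AWE

2023-05-06 22:51 AWE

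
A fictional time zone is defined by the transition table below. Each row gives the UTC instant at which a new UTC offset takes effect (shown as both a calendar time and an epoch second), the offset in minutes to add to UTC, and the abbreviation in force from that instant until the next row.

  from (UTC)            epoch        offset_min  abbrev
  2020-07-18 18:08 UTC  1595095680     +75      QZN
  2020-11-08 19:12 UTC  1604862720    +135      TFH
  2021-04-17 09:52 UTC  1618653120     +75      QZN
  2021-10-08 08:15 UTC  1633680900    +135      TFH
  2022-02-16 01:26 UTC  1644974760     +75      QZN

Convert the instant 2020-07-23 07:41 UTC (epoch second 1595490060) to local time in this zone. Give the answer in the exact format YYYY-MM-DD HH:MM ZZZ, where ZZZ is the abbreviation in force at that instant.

Query: 2020-07-23 07:41 UTC
Rule 1/5 (QZN, +01:15): 2020-07-18 18:08 UTC ≤ query < 2020-11-08 19:12 UTC
7·60 + 41 + 75 = 536 min
536 = 0·1440 + 536; 536 = 8·60 + 56 → 08:56, same day
→ 2020-07-23 08:56 QZN

2020-07-23 08:56 QZN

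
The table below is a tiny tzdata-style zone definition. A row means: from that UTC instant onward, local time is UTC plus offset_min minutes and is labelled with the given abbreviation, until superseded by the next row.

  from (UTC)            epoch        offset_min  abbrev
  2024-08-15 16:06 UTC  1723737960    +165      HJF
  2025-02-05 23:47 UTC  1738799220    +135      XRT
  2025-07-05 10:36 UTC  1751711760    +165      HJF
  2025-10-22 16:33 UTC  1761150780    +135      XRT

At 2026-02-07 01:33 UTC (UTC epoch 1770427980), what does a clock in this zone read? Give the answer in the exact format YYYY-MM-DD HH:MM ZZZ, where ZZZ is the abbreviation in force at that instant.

Query: 2026-02-07 01:33 UTC
Rule 4/4 (XRT, +02:15): 2025-10-22 16:33 UTC ≤ query < +∞
1·60 + 33 + 135 = 228 min
228 = 0·1440 + 228; 228 = 3·60 + 48 → 03:48, same day
→ 2026-02-07 03:48 XRT

2026-02-07 03:48 XRT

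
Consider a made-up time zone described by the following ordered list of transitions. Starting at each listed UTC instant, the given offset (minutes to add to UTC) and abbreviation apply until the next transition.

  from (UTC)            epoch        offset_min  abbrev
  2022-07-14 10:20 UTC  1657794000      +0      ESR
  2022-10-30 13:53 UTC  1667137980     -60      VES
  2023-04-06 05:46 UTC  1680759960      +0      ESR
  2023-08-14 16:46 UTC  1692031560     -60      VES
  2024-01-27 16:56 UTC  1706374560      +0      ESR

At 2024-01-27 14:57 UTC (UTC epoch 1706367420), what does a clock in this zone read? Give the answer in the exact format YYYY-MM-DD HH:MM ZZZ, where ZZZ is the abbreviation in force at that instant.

Query: 2024-01-27 14:57 UTC
Rule 4/5 (VES, -01:00): 2023-08-14 16:46 UTC ≤ query < 2024-01-27 16:56 UTC
14·60 + 57 - 60 = 837 min
837 = 0·1440 + 837; 837 = 13·60 + 57 → 13:57, same day
→ 2024-01-27 13:57 VES

2024-01-27 13:57 VES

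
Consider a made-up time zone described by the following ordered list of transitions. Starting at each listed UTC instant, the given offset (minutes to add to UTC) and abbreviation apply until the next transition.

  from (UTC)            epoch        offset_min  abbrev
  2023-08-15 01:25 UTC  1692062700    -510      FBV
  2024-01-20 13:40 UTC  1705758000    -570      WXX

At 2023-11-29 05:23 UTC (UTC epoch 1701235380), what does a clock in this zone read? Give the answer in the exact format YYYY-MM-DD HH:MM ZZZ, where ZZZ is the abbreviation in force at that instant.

2023-11-28 20:53 FBV

Query: 2023-11-29 05:23 UTC
Rule 1/2 (FBV, -08:30): 2023-08-15 01:25 UTC ≤ query < 2024-01-20 13:40 UTC
5·60 + 23 - 510 = -187 min
-187 = -1·1440 + 1253; 1253 = 20·60 + 53 → 20:53, 2023-11-29 - 1 day = 2023-11-28
→ 2023-11-28 20:53 FBV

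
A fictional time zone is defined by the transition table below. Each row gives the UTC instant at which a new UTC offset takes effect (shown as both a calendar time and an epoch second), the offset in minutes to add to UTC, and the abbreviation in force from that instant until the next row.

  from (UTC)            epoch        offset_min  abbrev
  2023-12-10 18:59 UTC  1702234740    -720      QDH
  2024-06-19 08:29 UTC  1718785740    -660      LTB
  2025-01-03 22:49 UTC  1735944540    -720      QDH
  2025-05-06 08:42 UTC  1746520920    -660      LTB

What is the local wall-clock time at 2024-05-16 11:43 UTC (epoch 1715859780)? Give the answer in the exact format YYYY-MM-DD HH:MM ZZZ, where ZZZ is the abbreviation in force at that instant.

2024-05-15 23:43 QDH

Query: 2024-05-16 11:43 UTC
Rule 1/4 (QDH, -12:00): 2023-12-10 18:59 UTC ≤ query < 2024-06-19 08:29 UTC
11·60 + 43 - 720 = -17 min
-17 = -1·1440 + 1423; 1423 = 23·60 + 43 → 23:43, 2024-05-16 - 1 day = 2024-05-15
→ 2024-05-15 23:43 QDH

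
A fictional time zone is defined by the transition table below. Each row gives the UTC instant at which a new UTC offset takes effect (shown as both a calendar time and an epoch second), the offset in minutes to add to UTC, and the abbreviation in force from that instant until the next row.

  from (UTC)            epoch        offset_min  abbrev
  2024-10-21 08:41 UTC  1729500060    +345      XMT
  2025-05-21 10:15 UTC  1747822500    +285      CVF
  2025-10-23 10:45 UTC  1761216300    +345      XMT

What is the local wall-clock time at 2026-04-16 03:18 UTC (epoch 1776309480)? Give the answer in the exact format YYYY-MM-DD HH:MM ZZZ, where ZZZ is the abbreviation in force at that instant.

2026-04-16 09:03 XMT

Query: 2026-04-16 03:18 UTC
Rule 3/3 (XMT, +05:45): 2025-10-23 10:45 UTC ≤ query < +∞
3·60 + 18 + 345 = 543 min
543 = 0·1440 + 543; 543 = 9·60 + 3 → 09:03, same day
→ 2026-04-16 09:03 XMT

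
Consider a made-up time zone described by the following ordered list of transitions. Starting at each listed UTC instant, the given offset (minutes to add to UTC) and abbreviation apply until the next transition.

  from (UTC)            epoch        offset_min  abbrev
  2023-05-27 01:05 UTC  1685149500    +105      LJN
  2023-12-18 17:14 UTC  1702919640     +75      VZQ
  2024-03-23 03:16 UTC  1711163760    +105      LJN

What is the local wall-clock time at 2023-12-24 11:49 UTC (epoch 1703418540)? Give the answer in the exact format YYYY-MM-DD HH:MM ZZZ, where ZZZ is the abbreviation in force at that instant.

2023-12-24 13:04 VZQ

Query: 2023-12-24 11:49 UTC
Rule 2/3 (VZQ, +01:15): 2023-12-18 17:14 UTC ≤ query < 2024-03-23 03:16 UTC
11·60 + 49 + 75 = 784 min
784 = 0·1440 + 784; 784 = 13·60 + 4 → 13:04, same day
→ 2023-12-24 13:04 VZQ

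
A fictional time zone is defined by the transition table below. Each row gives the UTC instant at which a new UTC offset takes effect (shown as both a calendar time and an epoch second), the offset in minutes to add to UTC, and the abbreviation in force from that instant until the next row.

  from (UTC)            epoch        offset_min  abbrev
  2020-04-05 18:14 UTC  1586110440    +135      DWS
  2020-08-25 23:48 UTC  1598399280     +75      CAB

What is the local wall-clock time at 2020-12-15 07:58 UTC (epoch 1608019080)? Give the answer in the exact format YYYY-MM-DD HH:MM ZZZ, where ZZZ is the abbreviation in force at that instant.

2020-12-15 09:13 CAB

Query: 2020-12-15 07:58 UTC
Rule 2/2 (CAB, +01:15): 2020-08-25 23:48 UTC ≤ query < +∞
7·60 + 58 + 75 = 553 min
553 = 0·1440 + 553; 553 = 9·60 + 13 → 09:13, same day
→ 2020-12-15 09:13 CAB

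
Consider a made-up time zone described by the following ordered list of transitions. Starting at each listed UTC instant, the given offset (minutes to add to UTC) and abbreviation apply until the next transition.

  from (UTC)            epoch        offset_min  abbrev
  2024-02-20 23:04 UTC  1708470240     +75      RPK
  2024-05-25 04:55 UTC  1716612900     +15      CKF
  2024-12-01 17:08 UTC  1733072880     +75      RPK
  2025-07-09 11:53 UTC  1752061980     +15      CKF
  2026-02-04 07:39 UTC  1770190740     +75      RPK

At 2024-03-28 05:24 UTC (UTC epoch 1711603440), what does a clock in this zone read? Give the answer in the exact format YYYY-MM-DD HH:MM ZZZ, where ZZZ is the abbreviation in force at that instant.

Query: 2024-03-28 05:24 UTC
Rule 1/5 (RPK, +01:15): 2024-02-20 23:04 UTC ≤ query < 2024-05-25 04:55 UTC
5·60 + 24 + 75 = 399 min
399 = 0·1440 + 399; 399 = 6·60 + 39 → 06:39, same day
→ 2024-03-28 06:39 RPK

2024-03-28 06:39 RPK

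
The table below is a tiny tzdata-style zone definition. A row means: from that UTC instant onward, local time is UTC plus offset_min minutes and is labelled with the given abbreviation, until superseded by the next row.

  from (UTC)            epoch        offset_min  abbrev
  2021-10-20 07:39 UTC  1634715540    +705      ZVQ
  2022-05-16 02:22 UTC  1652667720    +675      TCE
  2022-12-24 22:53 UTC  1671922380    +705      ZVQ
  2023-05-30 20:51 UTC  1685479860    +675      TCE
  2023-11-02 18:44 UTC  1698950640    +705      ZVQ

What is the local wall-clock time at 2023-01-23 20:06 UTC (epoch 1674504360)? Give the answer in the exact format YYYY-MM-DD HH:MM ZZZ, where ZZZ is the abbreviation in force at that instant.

Query: 2023-01-23 20:06 UTC
Rule 3/5 (ZVQ, +11:45): 2022-12-24 22:53 UTC ≤ query < 2023-05-30 20:51 UTC
20·60 + 6 + 705 = 1911 min
1911 = 1·1440 + 471; 471 = 7·60 + 51 → 07:51, 2023-01-23 + 1 day = 2023-01-24
→ 2023-01-24 07:51 ZVQ

2023-01-24 07:51 ZVQ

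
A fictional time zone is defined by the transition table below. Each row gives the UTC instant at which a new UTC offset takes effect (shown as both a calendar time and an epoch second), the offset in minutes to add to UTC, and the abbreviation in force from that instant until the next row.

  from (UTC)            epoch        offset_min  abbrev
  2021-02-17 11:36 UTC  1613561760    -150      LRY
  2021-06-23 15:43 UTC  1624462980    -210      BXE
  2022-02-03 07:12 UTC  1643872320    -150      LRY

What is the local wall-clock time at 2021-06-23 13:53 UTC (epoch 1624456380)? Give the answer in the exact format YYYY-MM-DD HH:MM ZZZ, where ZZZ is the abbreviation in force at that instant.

2021-06-23 11:23 LRY

Query: 2021-06-23 13:53 UTC
Rule 1/3 (LRY, -02:30): 2021-02-17 11:36 UTC ≤ query < 2021-06-23 15:43 UTC
13·60 + 53 - 150 = 683 min
683 = 0·1440 + 683; 683 = 11·60 + 23 → 11:23, same day
→ 2021-06-23 11:23 LRY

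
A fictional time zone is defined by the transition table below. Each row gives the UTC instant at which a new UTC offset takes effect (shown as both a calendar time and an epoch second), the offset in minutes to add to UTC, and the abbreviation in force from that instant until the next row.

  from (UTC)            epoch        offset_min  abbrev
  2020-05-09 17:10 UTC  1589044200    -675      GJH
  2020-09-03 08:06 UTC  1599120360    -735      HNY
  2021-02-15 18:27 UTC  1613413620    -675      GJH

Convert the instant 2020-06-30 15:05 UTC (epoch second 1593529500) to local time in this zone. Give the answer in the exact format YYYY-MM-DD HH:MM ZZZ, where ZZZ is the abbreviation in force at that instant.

Query: 2020-06-30 15:05 UTC
Rule 1/3 (GJH, -11:15): 2020-05-09 17:10 UTC ≤ query < 2020-09-03 08:06 UTC
15·60 + 5 - 675 = 230 min
230 = 0·1440 + 230; 230 = 3·60 + 50 → 03:50, same day
→ 2020-06-30 03:50 GJH

2020-06-30 03:50 GJH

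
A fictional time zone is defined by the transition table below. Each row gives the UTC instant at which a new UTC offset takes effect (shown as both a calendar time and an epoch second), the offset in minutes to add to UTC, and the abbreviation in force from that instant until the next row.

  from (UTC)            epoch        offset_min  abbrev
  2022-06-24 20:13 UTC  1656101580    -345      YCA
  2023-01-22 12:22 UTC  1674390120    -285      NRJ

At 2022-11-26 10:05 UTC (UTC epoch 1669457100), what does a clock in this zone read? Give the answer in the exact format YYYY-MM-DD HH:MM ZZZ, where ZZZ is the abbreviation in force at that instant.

2022-11-26 04:20 YCA

Query: 2022-11-26 10:05 UTC
Rule 1/2 (YCA, -05:45): 2022-06-24 20:13 UTC ≤ query < 2023-01-22 12:22 UTC
10·60 + 5 - 345 = 260 min
260 = 0·1440 + 260; 260 = 4·60 + 20 → 04:20, same day
→ 2022-11-26 04:20 YCA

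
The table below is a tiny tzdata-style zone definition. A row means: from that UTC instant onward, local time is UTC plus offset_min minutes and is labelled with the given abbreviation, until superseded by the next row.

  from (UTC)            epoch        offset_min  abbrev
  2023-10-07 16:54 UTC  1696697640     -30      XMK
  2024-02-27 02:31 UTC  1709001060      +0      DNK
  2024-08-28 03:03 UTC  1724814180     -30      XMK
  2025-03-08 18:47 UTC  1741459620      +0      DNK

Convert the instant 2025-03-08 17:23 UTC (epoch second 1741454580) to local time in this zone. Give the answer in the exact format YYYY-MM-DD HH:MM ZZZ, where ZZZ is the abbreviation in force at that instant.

Query: 2025-03-08 17:23 UTC
Rule 3/4 (XMK, -00:30): 2024-08-28 03:03 UTC ≤ query < 2025-03-08 18:47 UTC
17·60 + 23 - 30 = 1013 min
1013 = 0·1440 + 1013; 1013 = 16·60 + 53 → 16:53, same day
→ 2025-03-08 16:53 XMK

2025-03-08 16:53 XMK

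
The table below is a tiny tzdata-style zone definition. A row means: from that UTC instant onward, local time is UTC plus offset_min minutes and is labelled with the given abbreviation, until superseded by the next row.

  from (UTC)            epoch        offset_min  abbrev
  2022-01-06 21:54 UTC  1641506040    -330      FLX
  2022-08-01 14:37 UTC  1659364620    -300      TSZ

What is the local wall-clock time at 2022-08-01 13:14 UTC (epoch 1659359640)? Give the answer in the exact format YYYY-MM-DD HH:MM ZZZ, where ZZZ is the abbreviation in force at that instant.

2022-08-01 07:44 FLX

Query: 2022-08-01 13:14 UTC
Rule 1/2 (FLX, -05:30): 2022-01-06 21:54 UTC ≤ query < 2022-08-01 14:37 UTC
13·60 + 14 - 330 = 464 min
464 = 0·1440 + 464; 464 = 7·60 + 44 → 07:44, same day
→ 2022-08-01 07:44 FLX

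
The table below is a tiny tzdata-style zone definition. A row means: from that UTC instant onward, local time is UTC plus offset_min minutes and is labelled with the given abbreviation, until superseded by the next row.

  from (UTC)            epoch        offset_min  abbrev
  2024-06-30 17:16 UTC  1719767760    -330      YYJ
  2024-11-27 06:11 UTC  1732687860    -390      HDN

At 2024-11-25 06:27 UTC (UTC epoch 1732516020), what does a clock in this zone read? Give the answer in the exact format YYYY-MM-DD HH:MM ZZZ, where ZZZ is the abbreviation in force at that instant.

Query: 2024-11-25 06:27 UTC
Rule 1/2 (YYJ, -05:30): 2024-06-30 17:16 UTC ≤ query < 2024-11-27 06:11 UTC
6·60 + 27 - 330 = 57 min
57 = 0·1440 + 57; 57 = 0·60 + 57 → 00:57, same day
→ 2024-11-25 00:57 YYJ

2024-11-25 00:57 YYJ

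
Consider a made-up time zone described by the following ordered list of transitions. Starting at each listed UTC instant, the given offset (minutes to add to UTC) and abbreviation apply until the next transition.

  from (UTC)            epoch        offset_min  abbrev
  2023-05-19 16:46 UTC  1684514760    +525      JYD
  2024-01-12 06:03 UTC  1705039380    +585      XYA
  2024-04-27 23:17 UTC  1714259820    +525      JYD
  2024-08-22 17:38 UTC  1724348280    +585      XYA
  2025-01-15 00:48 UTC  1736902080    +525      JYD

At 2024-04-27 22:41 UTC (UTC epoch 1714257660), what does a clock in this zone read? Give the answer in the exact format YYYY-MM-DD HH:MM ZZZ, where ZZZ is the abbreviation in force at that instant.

2024-04-28 08:26 XYA

Query: 2024-04-27 22:41 UTC
Rule 2/5 (XYA, +09:45): 2024-01-12 06:03 UTC ≤ query < 2024-04-27 23:17 UTC
22·60 + 41 + 585 = 1946 min
1946 = 1·1440 + 506; 506 = 8·60 + 26 → 08:26, 2024-04-27 + 1 day = 2024-04-28
→ 2024-04-28 08:26 XYA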